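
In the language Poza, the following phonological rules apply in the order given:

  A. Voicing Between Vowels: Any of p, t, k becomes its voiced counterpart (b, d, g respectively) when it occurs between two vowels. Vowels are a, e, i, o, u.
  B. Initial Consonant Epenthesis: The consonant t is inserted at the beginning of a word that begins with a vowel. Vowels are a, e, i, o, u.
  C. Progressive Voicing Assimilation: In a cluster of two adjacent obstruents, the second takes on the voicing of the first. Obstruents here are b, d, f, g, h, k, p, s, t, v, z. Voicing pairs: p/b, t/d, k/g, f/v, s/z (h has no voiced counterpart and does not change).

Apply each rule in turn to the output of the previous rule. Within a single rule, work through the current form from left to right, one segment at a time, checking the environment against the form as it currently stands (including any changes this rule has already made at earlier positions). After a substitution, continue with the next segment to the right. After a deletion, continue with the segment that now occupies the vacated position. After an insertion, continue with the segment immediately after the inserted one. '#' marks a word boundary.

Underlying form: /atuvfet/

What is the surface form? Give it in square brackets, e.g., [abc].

A Voicing Between Vowels: [atuvfet] → [aduvfet]
B Initial Consonant Epenthesis: [aduvfet] → [taduvfet]
C Progressive Voicing Assimilation: [taduvfet] → [taduvvet]

[taduvvet]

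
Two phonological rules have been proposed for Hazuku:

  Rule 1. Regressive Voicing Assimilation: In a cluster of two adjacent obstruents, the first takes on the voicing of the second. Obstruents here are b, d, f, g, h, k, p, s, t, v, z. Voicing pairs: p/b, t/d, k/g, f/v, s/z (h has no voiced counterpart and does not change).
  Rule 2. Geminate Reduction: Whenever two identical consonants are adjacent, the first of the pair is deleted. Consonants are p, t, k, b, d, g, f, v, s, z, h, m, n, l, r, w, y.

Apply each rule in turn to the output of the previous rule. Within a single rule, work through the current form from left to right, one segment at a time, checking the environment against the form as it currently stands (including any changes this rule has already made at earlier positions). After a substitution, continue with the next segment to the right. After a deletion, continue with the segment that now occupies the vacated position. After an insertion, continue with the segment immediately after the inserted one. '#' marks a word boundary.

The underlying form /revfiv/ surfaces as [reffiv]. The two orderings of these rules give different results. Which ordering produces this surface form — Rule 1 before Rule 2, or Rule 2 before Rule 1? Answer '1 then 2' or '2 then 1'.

Order 1 then 2:
  1 Regressive Voicing Assimilation: [revfiv] → [reffiv]
  2 Geminate Reduction: [reffiv] → [refiv]
  result: [refiv]
Order 2 then 1:
  2 Geminate Reduction: no change — [revfiv]
  1 Regressive Voicing Assimilation: [revfiv] → [reffiv]
  result: [reffiv]

2 then 1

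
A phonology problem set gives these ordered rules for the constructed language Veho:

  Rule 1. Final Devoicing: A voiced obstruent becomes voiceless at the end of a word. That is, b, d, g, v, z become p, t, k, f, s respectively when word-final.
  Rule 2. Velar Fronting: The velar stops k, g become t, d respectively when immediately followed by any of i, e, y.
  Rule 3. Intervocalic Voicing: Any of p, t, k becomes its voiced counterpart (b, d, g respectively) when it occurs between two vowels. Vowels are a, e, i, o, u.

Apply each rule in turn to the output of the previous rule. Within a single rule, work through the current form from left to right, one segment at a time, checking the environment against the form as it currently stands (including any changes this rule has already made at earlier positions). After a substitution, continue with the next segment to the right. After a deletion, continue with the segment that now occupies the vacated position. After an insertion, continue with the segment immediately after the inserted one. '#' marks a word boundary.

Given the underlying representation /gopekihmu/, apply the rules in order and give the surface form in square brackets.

[gobedihmu]

Rule 1 Final Devoicing: no change — [gopekihmu]
Rule 2 Velar Fronting: [gopekihmu] → [gopetihmu]
Rule 3 Intervocalic Voicing: [gopetihmu] → [gobedihmu]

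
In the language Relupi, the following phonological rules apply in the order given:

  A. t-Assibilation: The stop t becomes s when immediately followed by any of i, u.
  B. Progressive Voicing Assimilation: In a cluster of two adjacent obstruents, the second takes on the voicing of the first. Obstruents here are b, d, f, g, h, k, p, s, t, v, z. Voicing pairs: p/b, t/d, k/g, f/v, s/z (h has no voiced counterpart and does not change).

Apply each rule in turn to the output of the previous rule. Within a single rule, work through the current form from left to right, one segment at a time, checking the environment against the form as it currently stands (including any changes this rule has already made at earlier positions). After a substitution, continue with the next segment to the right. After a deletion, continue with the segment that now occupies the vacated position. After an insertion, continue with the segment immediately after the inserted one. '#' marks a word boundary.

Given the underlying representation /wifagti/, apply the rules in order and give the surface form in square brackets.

[wifagzi]

A t-Assibilation: [wifagti] → [wifagsi]
B Progressive Voicing Assimilation: [wifagsi] → [wifagzi]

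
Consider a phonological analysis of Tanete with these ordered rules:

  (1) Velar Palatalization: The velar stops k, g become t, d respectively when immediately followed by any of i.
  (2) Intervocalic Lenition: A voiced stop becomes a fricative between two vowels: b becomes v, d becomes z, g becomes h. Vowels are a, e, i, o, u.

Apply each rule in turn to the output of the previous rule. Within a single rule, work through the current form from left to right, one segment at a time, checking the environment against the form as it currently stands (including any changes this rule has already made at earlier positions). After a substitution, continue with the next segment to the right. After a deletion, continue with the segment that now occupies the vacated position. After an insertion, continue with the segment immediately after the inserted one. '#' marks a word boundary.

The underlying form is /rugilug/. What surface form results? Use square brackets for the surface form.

(1) Velar Palatalization: [rugilug] → [rudilug]
(2) Intervocalic Lenition: [rudilug] → [ruzilug]

[ruzilug]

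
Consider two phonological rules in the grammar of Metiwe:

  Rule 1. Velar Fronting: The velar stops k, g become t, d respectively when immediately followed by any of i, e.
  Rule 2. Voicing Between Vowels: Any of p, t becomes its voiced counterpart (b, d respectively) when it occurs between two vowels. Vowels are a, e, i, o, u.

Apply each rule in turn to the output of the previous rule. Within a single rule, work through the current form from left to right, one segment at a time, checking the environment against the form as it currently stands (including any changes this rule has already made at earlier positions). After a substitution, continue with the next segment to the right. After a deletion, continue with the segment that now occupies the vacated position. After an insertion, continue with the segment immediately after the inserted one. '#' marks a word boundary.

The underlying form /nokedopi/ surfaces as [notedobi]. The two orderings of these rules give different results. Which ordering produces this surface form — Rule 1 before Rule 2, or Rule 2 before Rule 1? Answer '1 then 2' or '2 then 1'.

2 then 1

Order 1 then 2:
  1 Velar Fronting: [nokedopi] → [notedopi]
  2 Voicing Between Vowels: [notedopi] → [nodedobi]
  result: [nodedobi]
Order 2 then 1:
  2 Voicing Between Vowels: [nokedopi] → [nokedobi]
  1 Velar Fronting: [nokedobi] → [notedobi]
  result: [notedobi]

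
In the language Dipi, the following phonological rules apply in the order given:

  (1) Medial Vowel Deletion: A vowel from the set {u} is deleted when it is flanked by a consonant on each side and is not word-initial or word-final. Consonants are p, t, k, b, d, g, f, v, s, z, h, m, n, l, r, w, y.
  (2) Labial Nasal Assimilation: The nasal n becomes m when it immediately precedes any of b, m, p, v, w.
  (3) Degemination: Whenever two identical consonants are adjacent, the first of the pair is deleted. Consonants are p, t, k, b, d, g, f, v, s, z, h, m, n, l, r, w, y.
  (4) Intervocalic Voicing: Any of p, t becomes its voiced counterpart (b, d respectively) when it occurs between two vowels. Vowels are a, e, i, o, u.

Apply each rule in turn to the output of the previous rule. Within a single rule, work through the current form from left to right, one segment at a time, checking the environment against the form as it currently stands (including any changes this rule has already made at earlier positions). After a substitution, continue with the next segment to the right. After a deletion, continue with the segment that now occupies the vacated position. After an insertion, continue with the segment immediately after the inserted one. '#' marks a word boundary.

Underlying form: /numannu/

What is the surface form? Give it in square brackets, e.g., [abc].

[manu]

(1) Medial Vowel Deletion: [numannu] → [nmannu]
(2) Labial Nasal Assimilation: [nmannu] → [mmannu]
(3) Degemination: [mmannu] → [manu]
(4) Intervocalic Voicing: no change — [manu]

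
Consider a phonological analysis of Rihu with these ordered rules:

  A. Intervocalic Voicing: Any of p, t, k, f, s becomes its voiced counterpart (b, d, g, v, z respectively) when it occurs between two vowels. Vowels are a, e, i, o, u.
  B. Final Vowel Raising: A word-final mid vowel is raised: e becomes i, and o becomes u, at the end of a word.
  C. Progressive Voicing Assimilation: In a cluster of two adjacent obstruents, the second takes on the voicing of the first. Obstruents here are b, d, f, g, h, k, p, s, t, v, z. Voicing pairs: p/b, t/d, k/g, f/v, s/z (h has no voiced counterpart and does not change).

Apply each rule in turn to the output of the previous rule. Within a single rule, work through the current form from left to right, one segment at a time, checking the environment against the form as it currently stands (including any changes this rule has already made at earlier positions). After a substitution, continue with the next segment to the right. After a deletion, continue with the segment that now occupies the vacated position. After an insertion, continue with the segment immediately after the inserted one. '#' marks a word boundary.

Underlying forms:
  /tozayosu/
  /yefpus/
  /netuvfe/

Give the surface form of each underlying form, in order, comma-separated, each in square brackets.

[tozayozu], [yefpus], [neduvvi]

/tozayosu/:
  A Intervocalic Voicing: [tozayosu] → [tozayozu]
  B Final Vowel Raising: no change — [tozayozu]
  C Progressive Voicing Assimilation: no change — [tozayozu]
/yefpus/:
  A Intervocalic Voicing: no change — [yefpus]
  B Final Vowel Raising: no change — [yefpus]
  C Progressive Voicing Assimilation: no change — [yefpus]
/netuvfe/:
  A Intervocalic Voicing: [netuvfe] → [neduvfe]
  B Final Vowel Raising: [neduvfe] → [neduvfi]
  C Progressive Voicing Assimilation: [neduvfi] → [neduvvi]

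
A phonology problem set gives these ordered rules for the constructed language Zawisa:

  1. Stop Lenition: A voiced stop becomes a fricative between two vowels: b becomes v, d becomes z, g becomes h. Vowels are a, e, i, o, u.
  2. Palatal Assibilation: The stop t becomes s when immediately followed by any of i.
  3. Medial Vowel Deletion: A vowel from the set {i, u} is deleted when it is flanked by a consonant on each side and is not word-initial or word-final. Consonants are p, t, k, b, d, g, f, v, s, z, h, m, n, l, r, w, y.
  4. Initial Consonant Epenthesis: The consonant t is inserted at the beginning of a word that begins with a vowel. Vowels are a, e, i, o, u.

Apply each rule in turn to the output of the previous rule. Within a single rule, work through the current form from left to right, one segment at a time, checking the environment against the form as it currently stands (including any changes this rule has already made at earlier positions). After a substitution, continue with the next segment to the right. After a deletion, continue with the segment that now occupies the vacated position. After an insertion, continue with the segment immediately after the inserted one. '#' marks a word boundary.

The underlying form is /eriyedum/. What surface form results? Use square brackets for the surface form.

1 Stop Lenition: [eriyedum] → [eriyezum]
2 Palatal Assibilation: no change — [eriyezum]
3 Medial Vowel Deletion: [eriyezum] → [eryezm]
4 Initial Consonant Epenthesis: [eryezm] → [teryezm]

[teryezm]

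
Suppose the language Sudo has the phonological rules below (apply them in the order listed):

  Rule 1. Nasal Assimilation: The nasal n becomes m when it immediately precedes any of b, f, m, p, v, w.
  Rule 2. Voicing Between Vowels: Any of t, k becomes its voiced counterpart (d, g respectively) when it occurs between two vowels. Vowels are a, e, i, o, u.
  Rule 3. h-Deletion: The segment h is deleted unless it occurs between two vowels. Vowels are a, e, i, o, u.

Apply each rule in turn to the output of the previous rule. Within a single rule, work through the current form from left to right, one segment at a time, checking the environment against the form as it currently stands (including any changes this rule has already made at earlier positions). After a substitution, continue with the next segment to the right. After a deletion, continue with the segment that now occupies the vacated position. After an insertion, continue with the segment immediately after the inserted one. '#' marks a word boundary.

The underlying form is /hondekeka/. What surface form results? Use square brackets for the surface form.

[ondegega]

Rule 1 Nasal Assimilation: no change — [hondekeka]
Rule 2 Voicing Between Vowels: [hondekeka] → [hondegega]
Rule 3 h-Deletion: [hondegega] → [ondegega]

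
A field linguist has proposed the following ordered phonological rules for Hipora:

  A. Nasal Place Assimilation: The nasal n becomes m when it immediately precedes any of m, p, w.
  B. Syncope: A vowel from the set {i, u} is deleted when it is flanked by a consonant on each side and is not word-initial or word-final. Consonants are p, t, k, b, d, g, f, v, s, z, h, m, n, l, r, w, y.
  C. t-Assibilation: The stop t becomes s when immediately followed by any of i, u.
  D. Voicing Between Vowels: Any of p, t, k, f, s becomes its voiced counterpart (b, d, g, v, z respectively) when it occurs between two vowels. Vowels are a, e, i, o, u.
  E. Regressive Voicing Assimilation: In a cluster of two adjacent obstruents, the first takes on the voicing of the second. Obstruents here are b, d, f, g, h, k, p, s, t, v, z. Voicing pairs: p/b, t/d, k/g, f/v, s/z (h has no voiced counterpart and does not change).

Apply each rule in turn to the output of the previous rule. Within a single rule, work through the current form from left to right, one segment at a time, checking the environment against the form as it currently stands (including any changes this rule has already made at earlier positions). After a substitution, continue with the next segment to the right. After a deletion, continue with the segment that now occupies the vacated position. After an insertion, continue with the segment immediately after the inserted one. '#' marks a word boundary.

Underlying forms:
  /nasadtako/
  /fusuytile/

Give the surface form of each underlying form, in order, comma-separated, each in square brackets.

[nazattago], [fsytle]

/nasadtako/:
  A Nasal Place Assimilation: no change — [nasadtako]
  B Syncope: no change — [nasadtako]
  C t-Assibilation: no change — [nasadtako]
  D Voicing Between Vowels: [nasadtako] → [nazadtago]
  E Regressive Voicing Assimilation: [nazadtago] → [nazattago]
/fusuytile/:
  A Nasal Place Assimilation: no change — [fusuytile]
  B Syncope: [fusuytile] → [fsytle]
  C t-Assibilation: no change — [fsytle]
  D Voicing Between Vowels: no change — [fsytle]
  E Regressive Voicing Assimilation: no change — [fsytle]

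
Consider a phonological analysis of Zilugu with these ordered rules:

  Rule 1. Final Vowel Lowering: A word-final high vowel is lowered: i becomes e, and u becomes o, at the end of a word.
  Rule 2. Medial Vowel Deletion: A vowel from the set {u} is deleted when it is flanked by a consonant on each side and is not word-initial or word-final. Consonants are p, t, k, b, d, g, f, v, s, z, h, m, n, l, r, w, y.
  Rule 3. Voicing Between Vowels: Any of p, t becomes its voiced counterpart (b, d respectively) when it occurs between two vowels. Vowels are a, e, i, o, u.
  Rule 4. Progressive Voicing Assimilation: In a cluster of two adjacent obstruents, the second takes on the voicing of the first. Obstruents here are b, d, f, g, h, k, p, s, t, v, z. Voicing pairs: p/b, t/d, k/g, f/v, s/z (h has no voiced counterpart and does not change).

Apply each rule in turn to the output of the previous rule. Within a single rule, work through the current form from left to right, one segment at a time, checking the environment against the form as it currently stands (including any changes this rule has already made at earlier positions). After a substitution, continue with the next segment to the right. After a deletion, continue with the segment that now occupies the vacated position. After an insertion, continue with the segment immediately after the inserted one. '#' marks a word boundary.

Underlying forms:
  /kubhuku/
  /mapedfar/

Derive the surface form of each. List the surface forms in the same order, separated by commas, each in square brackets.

[kphko], [mabedvar]

/kubhuku/:
  Rule 1 Final Vowel Lowering: [kubhuku] → [kubhuko]
  Rule 2 Medial Vowel Deletion: [kubhuko] → [kbhko]
  Rule 3 Voicing Between Vowels: no change — [kbhko]
  Rule 4 Progressive Voicing Assimilation: [kbhko] → [kphko]
/mapedfar/:
  Rule 1 Final Vowel Lowering: no change — [mapedfar]
  Rule 2 Medial Vowel Deletion: no change — [mapedfar]
  Rule 3 Voicing Between Vowels: [mapedfar] → [mabedfar]
  Rule 4 Progressive Voicing Assimilation: [mabedfar] → [mabedvar]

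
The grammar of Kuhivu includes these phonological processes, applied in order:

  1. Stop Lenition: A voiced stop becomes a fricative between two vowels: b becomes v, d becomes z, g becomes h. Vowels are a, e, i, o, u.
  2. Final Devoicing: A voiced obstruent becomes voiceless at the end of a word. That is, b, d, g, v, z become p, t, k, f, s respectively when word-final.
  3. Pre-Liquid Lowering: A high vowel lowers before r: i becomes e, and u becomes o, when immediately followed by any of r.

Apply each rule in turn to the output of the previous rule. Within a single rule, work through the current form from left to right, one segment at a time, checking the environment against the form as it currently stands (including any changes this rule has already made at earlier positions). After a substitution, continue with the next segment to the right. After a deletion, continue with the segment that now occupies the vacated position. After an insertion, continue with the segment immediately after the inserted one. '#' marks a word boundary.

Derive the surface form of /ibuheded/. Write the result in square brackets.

[ivuhezet]

1 Stop Lenition: [ibuheded] → [ivuhezed]
2 Final Devoicing: [ivuhezed] → [ivuhezet]
3 Pre-Liquid Lowering: no change — [ivuhezet]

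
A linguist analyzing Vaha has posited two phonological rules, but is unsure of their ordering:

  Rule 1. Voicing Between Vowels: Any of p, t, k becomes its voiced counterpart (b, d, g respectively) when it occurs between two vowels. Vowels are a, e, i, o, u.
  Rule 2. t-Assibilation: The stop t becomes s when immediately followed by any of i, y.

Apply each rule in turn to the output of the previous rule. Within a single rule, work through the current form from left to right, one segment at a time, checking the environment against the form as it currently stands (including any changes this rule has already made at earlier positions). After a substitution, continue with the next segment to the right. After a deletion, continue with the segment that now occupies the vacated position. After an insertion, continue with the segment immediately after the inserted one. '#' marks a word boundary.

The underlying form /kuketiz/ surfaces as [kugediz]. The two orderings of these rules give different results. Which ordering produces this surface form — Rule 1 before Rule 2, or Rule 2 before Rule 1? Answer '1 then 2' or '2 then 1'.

1 then 2

Order 1 then 2:
  1 Voicing Between Vowels: [kuketiz] → [kugediz]
  2 t-Assibilation: no change — [kugediz]
  result: [kugediz]
Order 2 then 1:
  2 t-Assibilation: [kuketiz] → [kukesiz]
  1 Voicing Between Vowels: [kukesiz] → [kugesiz]
  result: [kugesiz]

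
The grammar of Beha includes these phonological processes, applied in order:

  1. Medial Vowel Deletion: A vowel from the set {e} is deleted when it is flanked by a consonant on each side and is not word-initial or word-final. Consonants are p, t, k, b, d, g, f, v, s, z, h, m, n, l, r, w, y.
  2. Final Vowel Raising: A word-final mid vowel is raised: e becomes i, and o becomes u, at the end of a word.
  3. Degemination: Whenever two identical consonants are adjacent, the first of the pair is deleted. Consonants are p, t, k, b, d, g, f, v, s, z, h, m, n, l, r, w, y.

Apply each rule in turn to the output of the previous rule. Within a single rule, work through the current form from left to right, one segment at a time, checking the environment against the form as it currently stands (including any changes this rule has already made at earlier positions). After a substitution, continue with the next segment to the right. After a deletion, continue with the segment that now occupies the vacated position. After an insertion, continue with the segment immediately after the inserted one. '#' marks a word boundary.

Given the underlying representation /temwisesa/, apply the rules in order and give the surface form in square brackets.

[tmwisa]

1 Medial Vowel Deletion: [temwisesa] → [tmwissa]
2 Final Vowel Raising: no change — [tmwissa]
3 Degemination: [tmwissa] → [tmwisa]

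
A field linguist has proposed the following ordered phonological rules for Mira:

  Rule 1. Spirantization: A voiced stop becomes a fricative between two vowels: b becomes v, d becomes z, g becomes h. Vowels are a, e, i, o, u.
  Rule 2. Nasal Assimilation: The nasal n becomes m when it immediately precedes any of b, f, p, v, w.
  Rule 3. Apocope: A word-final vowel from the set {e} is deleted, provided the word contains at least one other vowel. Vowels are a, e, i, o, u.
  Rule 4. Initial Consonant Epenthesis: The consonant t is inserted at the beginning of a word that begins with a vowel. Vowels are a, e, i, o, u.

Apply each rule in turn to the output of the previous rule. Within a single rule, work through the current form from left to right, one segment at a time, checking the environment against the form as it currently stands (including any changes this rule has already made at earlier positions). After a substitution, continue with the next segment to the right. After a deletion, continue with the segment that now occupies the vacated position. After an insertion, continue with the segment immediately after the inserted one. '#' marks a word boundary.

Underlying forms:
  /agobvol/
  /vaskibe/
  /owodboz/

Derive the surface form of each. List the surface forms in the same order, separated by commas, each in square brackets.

/agobvol/:
  Rule 1 Spirantization: [agobvol] → [ahobvol]
  Rule 2 Nasal Assimilation: no change — [ahobvol]
  Rule 3 Apocope: no change — [ahobvol]
  Rule 4 Initial Consonant Epenthesis: [ahobvol] → [tahobvol]
/vaskibe/:
  Rule 1 Spirantization: [vaskibe] → [vaskive]
  Rule 2 Nasal Assimilation: no change — [vaskive]
  Rule 3 Apocope: [vaskive] → [vaskiv]
  Rule 4 Initial Consonant Epenthesis: no change — [vaskiv]
/owodboz/:
  Rule 1 Spirantization: no change — [owodboz]
  Rule 2 Nasal Assimilation: no change — [owodboz]
  Rule 3 Apocope: no change — [owodboz]
  Rule 4 Initial Consonant Epenthesis: [owodboz] → [towodboz]

[tahobvol], [vaskiv], [towodboz]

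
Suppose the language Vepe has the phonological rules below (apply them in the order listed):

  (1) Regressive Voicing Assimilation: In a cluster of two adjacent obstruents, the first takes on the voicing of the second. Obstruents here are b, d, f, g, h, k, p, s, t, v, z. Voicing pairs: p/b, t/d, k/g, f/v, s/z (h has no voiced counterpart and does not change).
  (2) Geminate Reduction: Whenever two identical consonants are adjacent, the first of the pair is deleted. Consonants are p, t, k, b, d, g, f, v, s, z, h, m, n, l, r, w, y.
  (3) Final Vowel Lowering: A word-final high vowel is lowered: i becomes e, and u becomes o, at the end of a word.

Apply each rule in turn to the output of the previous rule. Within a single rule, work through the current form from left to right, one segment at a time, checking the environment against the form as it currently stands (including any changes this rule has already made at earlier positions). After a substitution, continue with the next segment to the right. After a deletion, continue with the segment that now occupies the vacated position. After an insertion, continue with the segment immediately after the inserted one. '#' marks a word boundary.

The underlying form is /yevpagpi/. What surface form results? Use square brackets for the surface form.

[yefpakpe]

(1) Regressive Voicing Assimilation: [yevpagpi] → [yefpakpi]
(2) Geminate Reduction: no change — [yefpakpi]
(3) Final Vowel Lowering: [yefpakpi] → [yefpakpe]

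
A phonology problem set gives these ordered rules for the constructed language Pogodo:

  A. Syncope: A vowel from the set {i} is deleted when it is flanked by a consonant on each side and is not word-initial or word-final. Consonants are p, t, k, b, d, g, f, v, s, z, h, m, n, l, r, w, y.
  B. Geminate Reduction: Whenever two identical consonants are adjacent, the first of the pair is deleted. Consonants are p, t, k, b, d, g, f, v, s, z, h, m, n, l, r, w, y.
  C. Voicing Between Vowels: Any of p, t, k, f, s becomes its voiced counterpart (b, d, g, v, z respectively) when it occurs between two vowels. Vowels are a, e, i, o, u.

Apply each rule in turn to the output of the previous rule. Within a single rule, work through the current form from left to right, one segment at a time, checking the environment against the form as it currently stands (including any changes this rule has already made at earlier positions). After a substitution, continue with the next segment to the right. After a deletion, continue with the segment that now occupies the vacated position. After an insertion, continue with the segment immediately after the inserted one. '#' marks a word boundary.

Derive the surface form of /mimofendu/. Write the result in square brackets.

[movendu]

A Syncope: [mimofendu] → [mmofendu]
B Geminate Reduction: [mmofendu] → [mofendu]
C Voicing Between Vowels: [mofendu] → [movendu]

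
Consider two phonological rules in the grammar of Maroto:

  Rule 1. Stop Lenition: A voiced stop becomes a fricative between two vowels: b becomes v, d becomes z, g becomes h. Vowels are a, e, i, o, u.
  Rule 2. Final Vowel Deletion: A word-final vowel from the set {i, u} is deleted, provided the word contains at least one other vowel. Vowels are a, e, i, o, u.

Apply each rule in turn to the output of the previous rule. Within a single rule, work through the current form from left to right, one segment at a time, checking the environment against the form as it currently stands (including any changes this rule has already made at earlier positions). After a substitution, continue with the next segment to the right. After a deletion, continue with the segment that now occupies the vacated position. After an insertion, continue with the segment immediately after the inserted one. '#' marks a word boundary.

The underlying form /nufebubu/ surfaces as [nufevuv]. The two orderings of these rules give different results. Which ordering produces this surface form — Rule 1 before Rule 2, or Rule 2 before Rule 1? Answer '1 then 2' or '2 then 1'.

Order 1 then 2:
  1 Stop Lenition: [nufebubu] → [nufevuvu]
  2 Final Vowel Deletion: [nufevuvu] → [nufevuv]
  result: [nufevuv]
Order 2 then 1:
  2 Final Vowel Deletion: [nufebubu] → [nufebub]
  1 Stop Lenition: [nufebub] → [nufevub]
  result: [nufevub]

1 then 2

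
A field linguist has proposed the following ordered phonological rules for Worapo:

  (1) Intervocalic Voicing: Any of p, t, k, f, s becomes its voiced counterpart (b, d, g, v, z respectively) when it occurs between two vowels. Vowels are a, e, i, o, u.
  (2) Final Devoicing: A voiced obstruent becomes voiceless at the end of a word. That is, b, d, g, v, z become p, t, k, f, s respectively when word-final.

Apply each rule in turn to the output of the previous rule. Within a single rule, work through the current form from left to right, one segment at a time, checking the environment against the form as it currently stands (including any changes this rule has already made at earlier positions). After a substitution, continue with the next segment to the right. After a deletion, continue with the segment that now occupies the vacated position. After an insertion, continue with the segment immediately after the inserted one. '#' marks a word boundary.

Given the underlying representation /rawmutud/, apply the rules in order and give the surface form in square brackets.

[rawmudut]

(1) Intervocalic Voicing: [rawmutud] → [rawmudud]
(2) Final Devoicing: [rawmudud] → [rawmudut]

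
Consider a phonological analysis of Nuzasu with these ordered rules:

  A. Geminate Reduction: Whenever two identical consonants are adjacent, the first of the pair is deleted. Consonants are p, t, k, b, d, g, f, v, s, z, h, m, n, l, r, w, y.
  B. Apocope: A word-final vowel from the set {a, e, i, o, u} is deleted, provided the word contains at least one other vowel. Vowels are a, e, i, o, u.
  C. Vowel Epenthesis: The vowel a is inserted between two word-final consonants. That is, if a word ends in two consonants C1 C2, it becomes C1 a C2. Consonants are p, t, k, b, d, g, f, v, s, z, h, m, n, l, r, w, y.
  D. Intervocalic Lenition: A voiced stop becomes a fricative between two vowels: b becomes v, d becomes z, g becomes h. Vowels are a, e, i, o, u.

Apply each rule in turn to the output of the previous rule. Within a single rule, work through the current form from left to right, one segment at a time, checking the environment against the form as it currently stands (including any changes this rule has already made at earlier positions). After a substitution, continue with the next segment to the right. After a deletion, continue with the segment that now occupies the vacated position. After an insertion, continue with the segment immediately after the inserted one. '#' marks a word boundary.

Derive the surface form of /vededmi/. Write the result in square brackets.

A Geminate Reduction: no change — [vededmi]
B Apocope: [vededmi] → [vededm]
C Vowel Epenthesis: [vededm] → [vededam]
D Intervocalic Lenition: [vededam] → [vezezam]

[vezezam]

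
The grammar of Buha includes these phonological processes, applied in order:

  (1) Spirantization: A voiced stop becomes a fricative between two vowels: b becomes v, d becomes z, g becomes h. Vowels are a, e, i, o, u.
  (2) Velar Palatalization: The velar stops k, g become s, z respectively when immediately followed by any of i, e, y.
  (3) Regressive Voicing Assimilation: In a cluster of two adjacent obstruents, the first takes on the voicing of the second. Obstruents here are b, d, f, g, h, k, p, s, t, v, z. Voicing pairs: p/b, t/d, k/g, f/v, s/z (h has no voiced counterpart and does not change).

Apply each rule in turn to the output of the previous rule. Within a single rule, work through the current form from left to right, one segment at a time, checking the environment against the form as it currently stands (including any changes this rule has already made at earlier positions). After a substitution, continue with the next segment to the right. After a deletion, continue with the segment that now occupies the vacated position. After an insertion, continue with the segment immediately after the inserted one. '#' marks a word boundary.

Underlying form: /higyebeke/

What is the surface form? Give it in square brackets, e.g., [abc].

(1) Spirantization: [higyebeke] → [higyeveke]
(2) Velar Palatalization: [higyeveke] → [hizyevese]
(3) Regressive Voicing Assimilation: no change — [hizyevese]

[hizyevese]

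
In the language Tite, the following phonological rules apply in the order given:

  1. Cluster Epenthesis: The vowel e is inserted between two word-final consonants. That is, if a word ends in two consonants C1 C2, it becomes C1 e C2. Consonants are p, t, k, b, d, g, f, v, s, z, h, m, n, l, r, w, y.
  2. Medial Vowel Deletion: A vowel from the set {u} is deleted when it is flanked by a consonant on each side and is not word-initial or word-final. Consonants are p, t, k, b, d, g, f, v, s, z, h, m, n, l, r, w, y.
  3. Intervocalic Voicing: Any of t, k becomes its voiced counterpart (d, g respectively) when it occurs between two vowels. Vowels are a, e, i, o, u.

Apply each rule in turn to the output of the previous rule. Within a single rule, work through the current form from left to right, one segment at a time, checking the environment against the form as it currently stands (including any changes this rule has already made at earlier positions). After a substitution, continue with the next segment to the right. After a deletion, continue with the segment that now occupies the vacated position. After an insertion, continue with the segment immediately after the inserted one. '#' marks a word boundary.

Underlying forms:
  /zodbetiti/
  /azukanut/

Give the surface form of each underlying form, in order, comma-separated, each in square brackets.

/zodbetiti/:
  1 Cluster Epenthesis: no change — [zodbetiti]
  2 Medial Vowel Deletion: no change — [zodbetiti]
  3 Intervocalic Voicing: [zodbetiti] → [zodbedidi]
/azukanut/:
  1 Cluster Epenthesis: no change — [azukanut]
  2 Medial Vowel Deletion: [azukanut] → [azkant]
  3 Intervocalic Voicing: no change — [azkant]

[zodbedidi], [azkant]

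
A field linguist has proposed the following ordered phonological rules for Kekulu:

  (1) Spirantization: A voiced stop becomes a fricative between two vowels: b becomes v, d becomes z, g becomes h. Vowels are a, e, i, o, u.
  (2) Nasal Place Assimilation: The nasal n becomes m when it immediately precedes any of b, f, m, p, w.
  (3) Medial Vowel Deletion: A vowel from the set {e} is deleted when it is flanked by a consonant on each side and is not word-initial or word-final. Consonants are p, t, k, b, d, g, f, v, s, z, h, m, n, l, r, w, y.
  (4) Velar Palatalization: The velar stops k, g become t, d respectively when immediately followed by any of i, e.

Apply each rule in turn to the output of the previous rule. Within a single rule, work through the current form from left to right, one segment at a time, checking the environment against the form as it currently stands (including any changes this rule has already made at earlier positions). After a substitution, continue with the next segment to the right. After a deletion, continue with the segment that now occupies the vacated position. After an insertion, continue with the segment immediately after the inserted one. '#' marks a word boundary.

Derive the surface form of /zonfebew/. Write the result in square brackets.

[zomfvw]

(1) Spirantization: [zonfebew] → [zonfevew]
(2) Nasal Place Assimilation: [zonfevew] → [zomfevew]
(3) Medial Vowel Deletion: [zomfevew] → [zomfvw]
(4) Velar Palatalization: no change — [zomfvw]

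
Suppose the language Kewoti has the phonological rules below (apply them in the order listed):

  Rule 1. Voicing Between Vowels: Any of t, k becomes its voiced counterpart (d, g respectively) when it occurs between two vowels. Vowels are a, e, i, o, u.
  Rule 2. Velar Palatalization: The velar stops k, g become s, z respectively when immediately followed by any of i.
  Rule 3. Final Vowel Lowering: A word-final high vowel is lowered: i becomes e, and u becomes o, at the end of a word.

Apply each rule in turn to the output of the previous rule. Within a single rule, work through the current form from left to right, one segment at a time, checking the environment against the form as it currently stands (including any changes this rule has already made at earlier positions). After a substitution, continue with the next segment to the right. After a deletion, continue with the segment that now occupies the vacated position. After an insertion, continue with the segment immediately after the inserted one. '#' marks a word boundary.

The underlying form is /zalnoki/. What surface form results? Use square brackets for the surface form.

[zalnoze]

Rule 1 Voicing Between Vowels: [zalnoki] → [zalnogi]
Rule 2 Velar Palatalization: [zalnogi] → [zalnozi]
Rule 3 Final Vowel Lowering: [zalnozi] → [zalnoze]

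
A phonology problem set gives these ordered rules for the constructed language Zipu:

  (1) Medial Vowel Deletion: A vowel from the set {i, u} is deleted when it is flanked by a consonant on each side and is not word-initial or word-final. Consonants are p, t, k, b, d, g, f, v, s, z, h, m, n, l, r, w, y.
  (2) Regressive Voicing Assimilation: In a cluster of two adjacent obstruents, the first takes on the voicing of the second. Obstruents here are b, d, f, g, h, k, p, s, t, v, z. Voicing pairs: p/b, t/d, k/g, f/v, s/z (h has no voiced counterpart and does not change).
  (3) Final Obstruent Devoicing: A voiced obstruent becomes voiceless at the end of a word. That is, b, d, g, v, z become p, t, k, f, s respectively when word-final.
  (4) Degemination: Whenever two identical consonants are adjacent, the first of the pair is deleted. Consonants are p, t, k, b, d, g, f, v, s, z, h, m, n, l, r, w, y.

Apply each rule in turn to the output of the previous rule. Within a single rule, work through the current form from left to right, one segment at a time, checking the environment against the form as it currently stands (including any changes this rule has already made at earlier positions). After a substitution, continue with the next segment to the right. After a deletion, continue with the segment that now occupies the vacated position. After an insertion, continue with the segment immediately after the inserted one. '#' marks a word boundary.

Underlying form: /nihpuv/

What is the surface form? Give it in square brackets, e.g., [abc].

(1) Medial Vowel Deletion: [nihpuv] → [nhpv]
(2) Regressive Voicing Assimilation: [nhpv] → [nhbv]
(3) Final Obstruent Devoicing: [nhbv] → [nhbf]
(4) Degemination: no change — [nhbf]

[nhbf]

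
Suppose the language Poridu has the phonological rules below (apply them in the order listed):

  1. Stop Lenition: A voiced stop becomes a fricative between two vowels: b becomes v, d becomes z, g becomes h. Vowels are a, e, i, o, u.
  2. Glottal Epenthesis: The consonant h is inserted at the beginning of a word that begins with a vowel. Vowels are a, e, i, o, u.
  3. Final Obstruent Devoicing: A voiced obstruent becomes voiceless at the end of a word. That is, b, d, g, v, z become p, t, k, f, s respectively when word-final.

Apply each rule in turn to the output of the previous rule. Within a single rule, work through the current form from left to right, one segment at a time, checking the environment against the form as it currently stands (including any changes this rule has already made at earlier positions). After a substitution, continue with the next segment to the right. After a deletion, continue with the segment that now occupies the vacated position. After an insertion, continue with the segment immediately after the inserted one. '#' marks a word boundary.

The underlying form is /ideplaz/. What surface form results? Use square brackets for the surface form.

[hizeplas]

1 Stop Lenition: [ideplaz] → [izeplaz]
2 Glottal Epenthesis: [izeplaz] → [hizeplaz]
3 Final Obstruent Devoicing: [hizeplaz] → [hizeplas]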